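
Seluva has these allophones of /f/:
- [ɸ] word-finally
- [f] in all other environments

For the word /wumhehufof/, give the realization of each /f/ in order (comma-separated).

Occurrence 1 (position 8): no conditioning environment matches → elsewhere allophone [f].
Occurrence 2 (position 10): word-finally → [ɸ].

[f], [ɸ]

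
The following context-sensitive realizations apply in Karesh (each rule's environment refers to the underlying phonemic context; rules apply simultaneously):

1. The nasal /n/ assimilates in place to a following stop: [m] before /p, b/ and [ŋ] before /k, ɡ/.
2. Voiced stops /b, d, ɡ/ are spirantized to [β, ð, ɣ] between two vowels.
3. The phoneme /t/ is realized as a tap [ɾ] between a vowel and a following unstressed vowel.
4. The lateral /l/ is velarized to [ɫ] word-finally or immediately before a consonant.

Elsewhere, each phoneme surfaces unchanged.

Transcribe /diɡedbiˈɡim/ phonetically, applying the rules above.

/d/ — word-initial; rule 2 does not apply here → [d].
/i/ — not in any rule's target class → [i].
/ɡ/ meets the environment for rule 2 (between two vowels) → [ɣ].
/e/ — not in any rule's target class → [e].
/d/ (between /e/ and /b/) fails the environment for rule 2, so it stays [d].
/b/ — between /d/ and /i/; rule 2 does not apply here → [b].
/i/ (between /b/ and /ɡ/) is unaffected → [i].
/ɡ/ (between /i/ and /i/) occurs between two vowels → [ɣ] by rule 2.
/i/ — not in any rule's target class → [i].
/m/ — not in any rule's target class → [m].

[diɣedbiˈɣim]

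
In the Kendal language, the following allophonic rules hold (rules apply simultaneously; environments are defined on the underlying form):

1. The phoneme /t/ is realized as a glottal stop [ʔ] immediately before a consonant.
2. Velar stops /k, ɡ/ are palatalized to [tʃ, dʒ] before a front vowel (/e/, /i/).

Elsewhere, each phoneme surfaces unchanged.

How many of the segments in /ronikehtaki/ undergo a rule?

2

Segments that undergo a rule: /k/ → [tʃ] (rule 2); /k/ → [tʃ] (rule 2).
All other segments surface unchanged.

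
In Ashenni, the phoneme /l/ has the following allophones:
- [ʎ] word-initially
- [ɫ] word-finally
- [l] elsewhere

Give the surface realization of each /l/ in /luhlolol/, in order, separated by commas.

[ʎ], [l], [l], [ɫ]

Occurrence 1 (position 1): word-initially → [ʎ].
Occurrence 2 (position 4): no conditioning environment matches → elsewhere allophone [l].
Occurrence 3 (position 6): no conditioning environment matches → elsewhere allophone [l].
Occurrence 4 (position 8): word-finally → [ɫ].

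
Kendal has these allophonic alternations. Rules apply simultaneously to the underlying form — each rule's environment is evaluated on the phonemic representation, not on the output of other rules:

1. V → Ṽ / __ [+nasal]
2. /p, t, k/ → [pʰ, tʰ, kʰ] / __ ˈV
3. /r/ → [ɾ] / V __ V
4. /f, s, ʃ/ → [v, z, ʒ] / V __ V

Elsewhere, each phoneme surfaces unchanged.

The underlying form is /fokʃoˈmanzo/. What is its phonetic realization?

/f/ (word-initial) is in the target of rule 4 but the environment (between two vowels) is not met → [f].
/o/ (between /f/ and /k/): rule 1 targets it, but not before a nasal consonant → unchanged [o].
/k/ (between /o/ and /ʃ/) is in the target of rule 2 but the environment (immediately before a stressed vowel) is not met → [k].
/ʃ/ — between /k/ and /o/; rule 4 does not apply here → [ʃ].
Rule 1 applies to /o/ (between /ʃ/ and /m/: before a nasal consonant) → [õ].
/m/ (between /o/ and /a/): no rule targets it → [m].
/a/ meets the environment for rule 1 (before a nasal consonant) → [ã].
/n/ — not in any rule's target class → [n].
/z/ (between /n/ and /o/) is unaffected → [z].
/o/ (word-final) is in the target of rule 1 but the environment (before a nasal consonant) is not met → [o].

[fokʃõˈmãnzo]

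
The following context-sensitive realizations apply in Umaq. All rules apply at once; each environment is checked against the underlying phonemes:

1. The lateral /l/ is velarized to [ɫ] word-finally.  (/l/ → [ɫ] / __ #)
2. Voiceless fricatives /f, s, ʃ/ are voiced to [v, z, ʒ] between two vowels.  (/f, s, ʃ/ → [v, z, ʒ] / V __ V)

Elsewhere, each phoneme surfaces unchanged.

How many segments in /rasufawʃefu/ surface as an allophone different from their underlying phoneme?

3

Segments that undergo a rule: /s/ → [z] (rule 2); /f/ → [v] (rule 2); /f/ → [v] (rule 2).
All other segments surface unchanged.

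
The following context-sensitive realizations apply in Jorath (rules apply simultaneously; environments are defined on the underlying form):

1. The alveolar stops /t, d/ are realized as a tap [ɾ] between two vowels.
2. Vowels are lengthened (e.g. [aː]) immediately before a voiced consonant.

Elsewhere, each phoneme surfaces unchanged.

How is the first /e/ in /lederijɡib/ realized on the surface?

[eː]

/e/ (between /l/ and /d/) occurs before a voiced consonant → [eː] by rule 2.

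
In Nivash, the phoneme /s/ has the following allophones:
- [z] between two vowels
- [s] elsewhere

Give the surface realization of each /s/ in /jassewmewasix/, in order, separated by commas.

Occurrence 1 (position 3): no conditioning environment matches → elsewhere allophone [s].
Occurrence 2 (position 4): no conditioning environment matches → elsewhere allophone [s].
Occurrence 3 (position 11): between two vowels → [z].

[s], [s], [z]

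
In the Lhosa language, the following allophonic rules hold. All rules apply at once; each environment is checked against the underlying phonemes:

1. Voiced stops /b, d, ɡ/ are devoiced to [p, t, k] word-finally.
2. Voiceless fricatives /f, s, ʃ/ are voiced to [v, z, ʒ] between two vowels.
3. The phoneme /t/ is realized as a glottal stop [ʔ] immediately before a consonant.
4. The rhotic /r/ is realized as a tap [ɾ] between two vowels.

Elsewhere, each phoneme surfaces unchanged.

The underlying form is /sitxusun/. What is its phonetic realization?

/s/ (word-initial) is in the target of rule 2 but the environment (between two vowels) is not met → [s].
/i/ stays [i].
Rule 3 applies to /t/ (between /i/ and /x/: immediately before a consonant) → [ʔ].
/x/ — not in any rule's target class → [x].
/u/ (between /x/ and /s/): no rule targets it → [u].
/s/ (between /u/ and /u/) occurs between two vowels → [z] by rule 2.
/u/ — not in any rule's target class → [u].
/n/ (word-final): no rule targets it → [n].

[siʔxuzun]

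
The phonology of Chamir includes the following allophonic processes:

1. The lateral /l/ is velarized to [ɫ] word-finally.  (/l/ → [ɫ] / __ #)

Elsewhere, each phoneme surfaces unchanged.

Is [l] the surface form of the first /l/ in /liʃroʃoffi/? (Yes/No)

/l/ (word-initial) is in the target of rule 1 but the environment (word-finally) is not met → [l].
The actual realization is [l], which matches [l].

Yes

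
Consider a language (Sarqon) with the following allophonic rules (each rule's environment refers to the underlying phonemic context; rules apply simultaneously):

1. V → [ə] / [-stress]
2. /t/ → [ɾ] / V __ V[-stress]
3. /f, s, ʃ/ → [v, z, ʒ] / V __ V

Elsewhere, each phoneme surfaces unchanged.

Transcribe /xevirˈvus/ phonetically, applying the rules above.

[xəvərˈvus]

/x/ stays [x].
/e/ — between /x/ and /v/, in an unstressed syllable — surfaces as [ə] (rule 1).
/v/ — not in any rule's target class → [v].
Rule 1 applies to /i/ (between /v/ and /r/: in an unstressed syllable) → [ə].
/r/ stays [r].
/v/ (between /r/ and /u/) is unaffected → [v].
/u/ (between /v/ and /s/): rule 1 targets it, but not in an unstressed syllable → unchanged [u].
/s/ (word-final) is in the target of rule 3 but the environment (between two vowels) is not met → [s].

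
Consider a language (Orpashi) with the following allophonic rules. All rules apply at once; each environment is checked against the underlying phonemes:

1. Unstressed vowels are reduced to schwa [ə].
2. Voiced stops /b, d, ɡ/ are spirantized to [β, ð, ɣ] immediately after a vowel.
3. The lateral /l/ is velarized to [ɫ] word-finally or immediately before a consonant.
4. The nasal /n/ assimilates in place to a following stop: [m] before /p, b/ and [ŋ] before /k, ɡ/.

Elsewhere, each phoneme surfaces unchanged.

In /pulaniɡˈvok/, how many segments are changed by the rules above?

Segments that undergo a rule: /u/ → [ə] (rule 1); /a/ → [ə] (rule 1); /i/ → [ə] (rule 1); /ɡ/ → [ɣ] (rule 2).
All other segments surface unchanged.

4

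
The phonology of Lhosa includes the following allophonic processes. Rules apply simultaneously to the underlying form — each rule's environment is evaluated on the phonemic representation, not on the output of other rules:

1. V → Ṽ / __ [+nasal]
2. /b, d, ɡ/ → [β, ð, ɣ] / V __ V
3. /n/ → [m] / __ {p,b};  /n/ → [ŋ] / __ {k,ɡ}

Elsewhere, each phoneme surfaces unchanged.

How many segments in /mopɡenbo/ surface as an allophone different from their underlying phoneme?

2

Segments that undergo a rule: /e/ → [ẽ] (rule 1); /n/ → [m] (rule 3).
All other segments surface unchanged.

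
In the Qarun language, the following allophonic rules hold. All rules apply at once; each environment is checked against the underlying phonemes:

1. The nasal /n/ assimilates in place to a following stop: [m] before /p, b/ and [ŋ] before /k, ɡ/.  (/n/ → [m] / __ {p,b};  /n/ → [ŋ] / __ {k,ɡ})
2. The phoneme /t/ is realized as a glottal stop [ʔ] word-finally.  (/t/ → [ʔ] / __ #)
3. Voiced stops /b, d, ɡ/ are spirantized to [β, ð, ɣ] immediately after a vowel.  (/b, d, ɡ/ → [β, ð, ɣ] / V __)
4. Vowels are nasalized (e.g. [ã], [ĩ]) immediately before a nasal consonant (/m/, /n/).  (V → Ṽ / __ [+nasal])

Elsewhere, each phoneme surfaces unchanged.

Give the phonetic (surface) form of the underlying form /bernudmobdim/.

/b/ (word-initial) fails the environment for rule 3, so it stays [b].
/e/ (between /b/ and /r/) fails the environment for rule 4, so it stays [e].
/n/ — between /r/ and /u/; rule 1 does not apply here → [n].
/u/ — between /n/ and /d/; rule 4 does not apply here → [u].
Rule 3 applies to /d/ (between /u/ and /m/: immediately after a vowel) → [ð].
/o/ (between /m/ and /b/) fails the environment for rule 4, so it stays [o].
/b/ (between /o/ and /d/) occurs immediately after a vowel → [β] by rule 3.
/d/ (between /b/ and /i/) is in the target of rule 3 but the environment (immediately after a vowel) is not met → [d].
/i/ (between /d/ and /m/): before a nasal consonant, so rule 4 applies → [ĩ].

[bernuðmoβdĩm]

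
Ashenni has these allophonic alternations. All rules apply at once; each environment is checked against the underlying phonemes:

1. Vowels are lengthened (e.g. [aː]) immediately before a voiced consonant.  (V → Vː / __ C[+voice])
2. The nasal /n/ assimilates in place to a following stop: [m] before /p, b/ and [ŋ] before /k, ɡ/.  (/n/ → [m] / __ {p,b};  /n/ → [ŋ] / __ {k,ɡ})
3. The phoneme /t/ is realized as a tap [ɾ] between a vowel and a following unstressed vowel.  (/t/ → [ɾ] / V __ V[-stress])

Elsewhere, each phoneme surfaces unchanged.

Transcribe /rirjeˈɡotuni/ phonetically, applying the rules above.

[riːrjeːˈɡoɾuːni]

/r/ (word-initial) is unaffected → [r].
/i/ meets the environment for rule 1 (before a voiced consonant) → [iː].
/r/ (between /i/ and /j/) is unaffected → [r].
/j/ stays [j].
/e/ — between /j/ and /ɡ/, before a voiced consonant — surfaces as [eː] (rule 1).
/ɡ/ (between /e/ and /o/): no rule targets it → [ɡ].
/o/ (between /ɡ/ and /t/): rule 1 targets it, but not before a voiced consonant → unchanged [o].
/t/ (between /o/ and /u/): between a vowel and a following unstressed vowel, so rule 3 applies → [ɾ].
/u/ meets the environment for rule 1 (before a voiced consonant) → [uː].
/n/ (between /u/ and /i/) is in the target of rule 2 but the environment (before a labial or velar stop) is not met → [n].
/i/ (word-final) fails the environment for rule 1, so it stays [i].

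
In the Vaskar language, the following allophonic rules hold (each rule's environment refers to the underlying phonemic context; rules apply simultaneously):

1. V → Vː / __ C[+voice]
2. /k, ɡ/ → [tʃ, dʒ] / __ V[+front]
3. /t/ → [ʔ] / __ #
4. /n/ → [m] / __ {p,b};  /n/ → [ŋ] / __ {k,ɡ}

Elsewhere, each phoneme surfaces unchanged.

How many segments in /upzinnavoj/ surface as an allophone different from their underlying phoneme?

3

Segments that undergo a rule: /i/ → [iː] (rule 1); /a/ → [aː] (rule 1); /o/ → [oː] (rule 1).
All other segments surface unchanged.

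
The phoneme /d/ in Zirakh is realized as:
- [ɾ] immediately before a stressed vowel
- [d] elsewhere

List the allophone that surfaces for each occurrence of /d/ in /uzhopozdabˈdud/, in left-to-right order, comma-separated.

Occurrence 1 (position 8): no conditioning environment matches → elsewhere allophone [d].
Occurrence 2 (position 11): immediately before a stressed vowel → [ɾ].
Occurrence 3 (position 13): no conditioning environment matches → elsewhere allophone [d].

[d], [ɾ], [d]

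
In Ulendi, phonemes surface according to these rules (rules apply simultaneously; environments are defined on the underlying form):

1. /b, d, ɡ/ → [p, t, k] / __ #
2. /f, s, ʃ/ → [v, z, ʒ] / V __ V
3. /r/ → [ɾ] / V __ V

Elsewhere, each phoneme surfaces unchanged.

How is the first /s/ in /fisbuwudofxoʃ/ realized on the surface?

[s]

/s/ (between /i/ and /b/) fails the environment for rule 2, so it stays [s].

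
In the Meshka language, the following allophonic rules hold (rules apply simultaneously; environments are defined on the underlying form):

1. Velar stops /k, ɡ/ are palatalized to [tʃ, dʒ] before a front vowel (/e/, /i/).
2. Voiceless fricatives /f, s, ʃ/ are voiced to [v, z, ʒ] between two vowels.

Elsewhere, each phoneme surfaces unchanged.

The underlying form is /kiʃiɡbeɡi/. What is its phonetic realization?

[tʃiʒiɡbedʒi]

/k/ (word-initial) occurs before a front vowel → [tʃ] by rule 1.
/i/ — not in any rule's target class → [i].
/ʃ/ meets the environment for rule 2 (between two vowels) → [ʒ].
/i/ (between /ʃ/ and /ɡ/): no rule targets it → [i].
/ɡ/ — between /i/ and /b/; rule 1 does not apply here → [ɡ].
/b/ (between /ɡ/ and /e/): no rule targets it → [b].
/e/ (between /b/ and /ɡ/) is unaffected → [e].
/ɡ/ (between /e/ and /i/) occurs before a front vowel → [dʒ] by rule 1.
/i/ stays [i].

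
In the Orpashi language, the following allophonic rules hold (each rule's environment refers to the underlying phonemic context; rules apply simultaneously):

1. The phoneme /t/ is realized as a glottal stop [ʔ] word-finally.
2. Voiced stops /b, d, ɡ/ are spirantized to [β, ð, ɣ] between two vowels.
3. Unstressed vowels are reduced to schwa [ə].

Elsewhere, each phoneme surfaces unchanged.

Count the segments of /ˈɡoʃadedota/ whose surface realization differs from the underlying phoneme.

6

Segments that undergo a rule: /a/ → [ə] (rule 3); /d/ → [ð] (rule 2); /e/ → [ə] (rule 3); /d/ → [ð] (rule 2); /o/ → [ə] (rule 3); /a/ → [ə] (rule 3).
All other segments surface unchanged.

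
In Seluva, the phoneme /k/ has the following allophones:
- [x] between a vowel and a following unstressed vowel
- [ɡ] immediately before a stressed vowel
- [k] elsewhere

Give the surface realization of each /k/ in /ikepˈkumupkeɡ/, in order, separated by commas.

[x], [ɡ], [k]

Occurrence 1 (position 2): between a vowel and a following unstressed vowel → [x].
Occurrence 2 (position 5): immediately before a stressed vowel → [ɡ].
Occurrence 3 (position 10): no conditioning environment matches → elsewhere allophone [k].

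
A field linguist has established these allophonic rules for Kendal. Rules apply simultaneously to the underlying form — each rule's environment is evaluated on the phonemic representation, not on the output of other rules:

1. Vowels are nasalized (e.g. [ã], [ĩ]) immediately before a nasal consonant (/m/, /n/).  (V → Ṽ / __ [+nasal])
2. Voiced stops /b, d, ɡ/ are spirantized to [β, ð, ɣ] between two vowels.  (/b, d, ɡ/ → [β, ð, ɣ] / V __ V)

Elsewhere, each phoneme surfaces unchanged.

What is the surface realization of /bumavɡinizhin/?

[bũmavɡĩnizhĩn]

/b/ (word-initial) fails the environment for rule 2, so it stays [b].
/u/ (between /b/ and /m/): before a nasal consonant, so rule 1 applies → [ũ].
/a/ (between /m/ and /v/) fails the environment for rule 1, so it stays [a].
/ɡ/ (between /v/ and /i/) is in the target of rule 2 but the environment (between two vowels) is not met → [ɡ].
/i/ — between /ɡ/ and /n/, before a nasal consonant — surfaces as [ĩ] (rule 1).
/i/ (between /n/ and /z/): rule 1 targets it, but not before a nasal consonant → unchanged [i].
/i/ (between /h/ and /n/) occurs before a nasal consonant → [ĩ] by rule 1.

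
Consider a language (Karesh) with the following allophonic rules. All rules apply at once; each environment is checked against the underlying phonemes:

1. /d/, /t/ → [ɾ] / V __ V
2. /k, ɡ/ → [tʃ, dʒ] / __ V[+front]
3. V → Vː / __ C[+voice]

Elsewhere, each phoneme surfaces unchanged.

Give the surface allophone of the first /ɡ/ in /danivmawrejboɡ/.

/ɡ/ (word-final) is in the target of rule 2 but the environment (before a front vowel) is not met → [ɡ].

[ɡ]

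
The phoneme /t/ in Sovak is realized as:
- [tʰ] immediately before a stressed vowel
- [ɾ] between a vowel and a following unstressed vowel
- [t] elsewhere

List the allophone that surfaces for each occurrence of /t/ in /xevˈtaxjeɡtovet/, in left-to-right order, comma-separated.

Occurrence 1 (position 4): immediately before a stressed vowel → [tʰ].
Occurrence 2 (position 10): no conditioning environment matches → elsewhere allophone [t].
Occurrence 3 (position 14): no conditioning environment matches → elsewhere allophone [t].

[tʰ], [t], [t]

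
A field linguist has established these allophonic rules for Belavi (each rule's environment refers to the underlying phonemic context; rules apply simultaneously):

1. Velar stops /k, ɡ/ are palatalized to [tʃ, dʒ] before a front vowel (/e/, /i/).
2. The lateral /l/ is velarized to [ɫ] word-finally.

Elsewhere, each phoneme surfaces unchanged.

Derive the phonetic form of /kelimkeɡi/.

[tʃelimtʃedʒi]

/k/ (word-initial): before a front vowel, so rule 1 applies → [tʃ].
/e/ (between /k/ and /l/) is unaffected → [e].
/l/ (between /e/ and /i/) is in the target of rule 2 but the environment (word-finally) is not met → [l].
/i/ stays [i].
/m/ — not in any rule's target class → [m].
/k/ (between /m/ and /e/) occurs before a front vowel → [tʃ] by rule 1.
/e/ (between /k/ and /ɡ/): no rule targets it → [e].
/ɡ/ — between /e/ and /i/, before a front vowel — surfaces as [dʒ] (rule 1).
/i/ stays [i].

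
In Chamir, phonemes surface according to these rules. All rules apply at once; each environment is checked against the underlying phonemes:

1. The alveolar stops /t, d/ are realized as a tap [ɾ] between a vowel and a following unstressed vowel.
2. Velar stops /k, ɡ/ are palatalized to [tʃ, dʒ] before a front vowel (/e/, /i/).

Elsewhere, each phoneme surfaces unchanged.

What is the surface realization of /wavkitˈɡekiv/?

[wavtʃitˈdʒetʃiv]

/w/ (word-initial): no rule targets it → [w].
/a/ (between /w/ and /v/) is unaffected → [a].
/v/ stays [v].
/k/ — between /v/ and /i/, before a front vowel — surfaces as [tʃ] (rule 2).
/i/ (between /k/ and /t/) is unaffected → [i].
/t/ (between /i/ and /ɡ/) is in the target of rule 1 but the environment (between a vowel and a following unstressed vowel) is not met → [t].
/ɡ/ (between /t/ and /e/): before a front vowel, so rule 2 applies → [dʒ].
/e/ stays [e].
/k/ — between /e/ and /i/, before a front vowel — surfaces as [tʃ] (rule 2).
/i/ stays [i].
/v/ stays [v].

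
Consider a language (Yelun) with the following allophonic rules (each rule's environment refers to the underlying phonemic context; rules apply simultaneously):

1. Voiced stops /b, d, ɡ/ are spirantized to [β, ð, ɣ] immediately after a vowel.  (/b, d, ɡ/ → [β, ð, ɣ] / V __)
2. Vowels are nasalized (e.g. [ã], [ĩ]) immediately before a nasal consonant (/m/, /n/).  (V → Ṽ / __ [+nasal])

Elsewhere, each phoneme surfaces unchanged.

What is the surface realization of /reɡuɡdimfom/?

[reɣuɣdĩmfõm]

/r/ (word-initial) is unaffected → [r].
/e/ (between /r/ and /ɡ/) is in the target of rule 2 but the environment (before a nasal consonant) is not met → [e].
/ɡ/ (between /e/ and /u/) occurs immediately after a vowel → [ɣ] by rule 1.
/u/ (between /ɡ/ and /ɡ/) is in the target of rule 2 but the environment (before a nasal consonant) is not met → [u].
/ɡ/ meets the environment for rule 1 (immediately after a vowel) → [ɣ].
/d/ (between /ɡ/ and /i/) fails the environment for rule 1, so it stays [d].
/i/ (between /d/ and /m/) occurs before a nasal consonant → [ĩ] by rule 2.
/m/ (between /i/ and /f/) is unaffected → [m].
/f/ (between /m/ and /o/): no rule targets it → [f].
Rule 2 applies to /o/ (between /f/ and /m/: before a nasal consonant) → [õ].
/m/ — not in any rule's target class → [m].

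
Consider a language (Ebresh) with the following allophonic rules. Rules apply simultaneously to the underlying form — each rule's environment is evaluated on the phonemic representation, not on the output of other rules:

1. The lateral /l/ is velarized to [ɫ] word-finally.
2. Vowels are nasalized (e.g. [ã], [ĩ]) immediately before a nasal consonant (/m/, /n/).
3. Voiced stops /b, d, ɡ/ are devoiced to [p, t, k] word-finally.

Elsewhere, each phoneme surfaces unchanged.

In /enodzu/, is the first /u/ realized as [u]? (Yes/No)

/u/ (word-final) fails the environment for rule 2, so it stays [u].
The actual realization is [u], which matches [u].

Yes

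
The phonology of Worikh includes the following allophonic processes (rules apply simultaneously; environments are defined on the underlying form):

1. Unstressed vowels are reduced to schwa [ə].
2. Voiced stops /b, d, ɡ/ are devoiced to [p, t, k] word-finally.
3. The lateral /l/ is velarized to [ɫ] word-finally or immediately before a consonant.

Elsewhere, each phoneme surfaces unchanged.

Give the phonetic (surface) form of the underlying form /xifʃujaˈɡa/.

[xəfʃəjəˈɡa]

/x/ (word-initial) is unaffected → [x].
/i/ — between /x/ and /f/, in an unstressed syllable — surfaces as [ə] (rule 1).
/f/ (between /i/ and /ʃ/) is unaffected → [f].
/ʃ/ (between /f/ and /u/) is unaffected → [ʃ].
Rule 1 applies to /u/ (between /ʃ/ and /j/: in an unstressed syllable) → [ə].
/j/ — not in any rule's target class → [j].
/a/ — between /j/ and /ɡ/, in an unstressed syllable — surfaces as [ə] (rule 1).
/ɡ/ — between /a/ and /a/; rule 2 does not apply here → [ɡ].
/a/ (word-final) fails the environment for rule 1, so it stays [a].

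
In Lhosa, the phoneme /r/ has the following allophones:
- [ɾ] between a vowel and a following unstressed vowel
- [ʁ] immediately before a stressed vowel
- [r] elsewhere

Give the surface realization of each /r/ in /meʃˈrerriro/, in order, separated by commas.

Occurrence 1 (position 4): immediately before a stressed vowel → [ʁ].
Occurrence 2 (position 6): no conditioning environment matches → elsewhere allophone [r].
Occurrence 3 (position 7): no conditioning environment matches → elsewhere allophone [r].
Occurrence 4 (position 9): between a vowel and a following unstressed vowel → [ɾ].

[ʁ], [r], [r], [ɾ]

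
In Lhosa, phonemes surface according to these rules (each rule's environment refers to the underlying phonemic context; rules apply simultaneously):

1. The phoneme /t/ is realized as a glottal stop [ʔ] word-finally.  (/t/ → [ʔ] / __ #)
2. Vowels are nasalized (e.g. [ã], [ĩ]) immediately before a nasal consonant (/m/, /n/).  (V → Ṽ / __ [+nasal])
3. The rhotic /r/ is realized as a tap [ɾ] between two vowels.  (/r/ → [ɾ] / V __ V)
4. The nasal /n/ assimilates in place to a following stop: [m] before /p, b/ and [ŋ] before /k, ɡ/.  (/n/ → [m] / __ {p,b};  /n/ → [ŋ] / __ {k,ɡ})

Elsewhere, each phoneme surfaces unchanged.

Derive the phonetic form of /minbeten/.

[mĩmbetẽn]

/m/ (word-initial): no rule targets it → [m].
/i/ — between /m/ and /n/, before a nasal consonant — surfaces as [ĩ] (rule 2).
/n/ (between /i/ and /b/) occurs before a labial or velar stop → [m] by rule 4.
/b/ — not in any rule's target class → [b].
/e/ — between /b/ and /t/; rule 2 does not apply here → [e].
/t/ (between /e/ and /e/): rule 1 targets it, but not word-finally → unchanged [t].
/e/ (between /t/ and /n/): before a nasal consonant, so rule 2 applies → [ẽ].
/n/ — word-final; rule 4 does not apply here → [n].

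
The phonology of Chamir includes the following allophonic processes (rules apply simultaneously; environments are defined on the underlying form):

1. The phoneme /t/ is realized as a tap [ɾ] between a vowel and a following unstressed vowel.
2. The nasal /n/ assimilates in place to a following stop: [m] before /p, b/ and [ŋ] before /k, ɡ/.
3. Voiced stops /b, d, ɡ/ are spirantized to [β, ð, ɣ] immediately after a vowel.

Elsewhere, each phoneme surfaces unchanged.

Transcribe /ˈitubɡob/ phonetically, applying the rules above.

/i/ (word-initial): no rule targets it → [i].
/t/ — between /i/ and /u/, between a vowel and a following unstressed vowel — surfaces as [ɾ] (rule 1).
/u/ (between /t/ and /b/) is unaffected → [u].
/b/ meets the environment for rule 3 (immediately after a vowel) → [β].
/ɡ/ (between /b/ and /o/) fails the environment for rule 3, so it stays [ɡ].
/o/ — not in any rule's target class → [o].
/b/ — word-final, immediately after a vowel — surfaces as [β] (rule 3).

[ˈiɾuβɡoβ]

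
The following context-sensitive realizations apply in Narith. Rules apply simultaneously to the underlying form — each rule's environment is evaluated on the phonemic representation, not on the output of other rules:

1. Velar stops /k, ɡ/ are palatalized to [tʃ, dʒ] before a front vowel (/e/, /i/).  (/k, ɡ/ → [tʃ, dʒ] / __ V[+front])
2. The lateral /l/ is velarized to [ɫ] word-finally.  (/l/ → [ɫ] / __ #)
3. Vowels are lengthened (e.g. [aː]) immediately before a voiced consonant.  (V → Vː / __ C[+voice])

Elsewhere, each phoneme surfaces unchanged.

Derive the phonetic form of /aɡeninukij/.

[aːdʒeːniːnutʃiːj]

/a/ (word-initial) occurs before a voiced consonant → [aː] by rule 3.
/ɡ/ (between /a/ and /e/): before a front vowel, so rule 1 applies → [dʒ].
/e/ (between /ɡ/ and /n/): before a voiced consonant, so rule 3 applies → [eː].
/n/ stays [n].
Rule 3 applies to /i/ (between /n/ and /n/: before a voiced consonant) → [iː].
/n/ stays [n].
/u/ (between /n/ and /k/) is in the target of rule 3 but the environment (before a voiced consonant) is not met → [u].
/k/ (between /u/ and /i/) occurs before a front vowel → [tʃ] by rule 1.
Rule 3 applies to /i/ (between /k/ and /j/: before a voiced consonant) → [iː].
/j/ — not in any rule's target class → [j].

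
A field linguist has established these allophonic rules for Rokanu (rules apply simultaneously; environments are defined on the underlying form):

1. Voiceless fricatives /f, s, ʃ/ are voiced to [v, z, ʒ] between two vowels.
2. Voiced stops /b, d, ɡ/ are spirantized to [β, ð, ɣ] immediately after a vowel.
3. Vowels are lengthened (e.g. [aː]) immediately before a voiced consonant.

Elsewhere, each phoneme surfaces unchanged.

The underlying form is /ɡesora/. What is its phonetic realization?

[ɡezoːra]

/ɡ/ — word-initial; rule 2 does not apply here → [ɡ].
/e/ (between /ɡ/ and /s/) fails the environment for rule 3, so it stays [e].
/s/ (between /e/ and /o/) occurs between two vowels → [z] by rule 1.
/o/ (between /s/ and /r/): before a voiced consonant, so rule 3 applies → [oː].
/r/ — not in any rule's target class → [r].
/a/ (word-final): rule 3 targets it, but not before a voiced consonant → unchanged [a].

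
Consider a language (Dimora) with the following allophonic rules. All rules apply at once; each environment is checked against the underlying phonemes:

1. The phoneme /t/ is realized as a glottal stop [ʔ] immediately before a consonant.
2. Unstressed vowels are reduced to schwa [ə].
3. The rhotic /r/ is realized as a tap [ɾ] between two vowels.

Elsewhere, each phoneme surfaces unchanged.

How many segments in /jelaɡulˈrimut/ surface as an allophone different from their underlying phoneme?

4

Segments that undergo a rule: /e/ → [ə] (rule 2); /a/ → [ə] (rule 2); /u/ → [ə] (rule 2); /u/ → [ə] (rule 2).
All other segments surface unchanged.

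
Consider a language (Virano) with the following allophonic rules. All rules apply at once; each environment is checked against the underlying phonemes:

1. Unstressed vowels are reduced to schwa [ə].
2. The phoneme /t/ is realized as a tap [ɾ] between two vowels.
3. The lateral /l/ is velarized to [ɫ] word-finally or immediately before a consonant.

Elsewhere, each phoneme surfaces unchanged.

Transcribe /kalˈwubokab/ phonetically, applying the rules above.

/a/ — between /k/ and /l/, in an unstressed syllable — surfaces as [ə] (rule 1).
/l/ — between /a/ and /w/, word-finally or immediately before a consonant — surfaces as [ɫ] (rule 3).
/u/ (between /w/ and /b/) is in the target of rule 1 but the environment (in an unstressed syllable) is not met → [u].
/o/ (between /b/ and /k/) occurs in an unstressed syllable → [ə] by rule 1.
Rule 1 applies to /a/ (between /k/ and /b/: in an unstressed syllable) → [ə].

[kəɫˈwubəkəb]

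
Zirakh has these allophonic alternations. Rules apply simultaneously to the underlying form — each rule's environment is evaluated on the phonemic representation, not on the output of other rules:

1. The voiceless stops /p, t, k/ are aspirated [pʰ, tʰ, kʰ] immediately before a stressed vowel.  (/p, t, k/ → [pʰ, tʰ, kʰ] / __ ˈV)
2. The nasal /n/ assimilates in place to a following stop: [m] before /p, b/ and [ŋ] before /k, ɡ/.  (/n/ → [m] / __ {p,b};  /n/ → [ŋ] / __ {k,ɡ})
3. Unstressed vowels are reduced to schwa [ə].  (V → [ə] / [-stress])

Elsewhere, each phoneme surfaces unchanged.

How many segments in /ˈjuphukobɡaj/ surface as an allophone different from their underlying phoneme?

3

Segments that undergo a rule: /u/ → [ə] (rule 3); /o/ → [ə] (rule 3); /a/ → [ə] (rule 3).
All other segments surface unchanged.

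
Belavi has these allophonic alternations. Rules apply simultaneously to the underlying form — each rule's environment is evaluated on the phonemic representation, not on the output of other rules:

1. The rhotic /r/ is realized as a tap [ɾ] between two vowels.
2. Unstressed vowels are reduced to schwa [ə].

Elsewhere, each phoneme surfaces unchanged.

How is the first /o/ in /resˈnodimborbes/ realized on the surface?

[o]

/o/ (between /n/ and /d/) fails the environment for rule 2, so it stays [o].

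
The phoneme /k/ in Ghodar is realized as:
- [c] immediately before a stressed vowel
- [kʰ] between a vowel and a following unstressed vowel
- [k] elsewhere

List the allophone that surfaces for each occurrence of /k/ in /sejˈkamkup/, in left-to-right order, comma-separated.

Occurrence 1 (position 4): immediately before a stressed vowel → [c].
Occurrence 2 (position 7): no conditioning environment matches → elsewhere allophone [k].

[c], [k]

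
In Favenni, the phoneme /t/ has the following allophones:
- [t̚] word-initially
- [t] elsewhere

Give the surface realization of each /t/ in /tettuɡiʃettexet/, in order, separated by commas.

Occurrence 1 (position 1): word-initially → [t̚].
Occurrence 2 (position 3): no conditioning environment matches → elsewhere allophone [t].
Occurrence 3 (position 4): no conditioning environment matches → elsewhere allophone [t].
Occurrence 4 (position 10): no conditioning environment matches → elsewhere allophone [t].
Occurrence 5 (position 11): no conditioning environment matches → elsewhere allophone [t].
Occurrence 6 (position 15): no conditioning environment matches → elsewhere allophone [t].

[t̚], [t], [t], [t], [t], [t]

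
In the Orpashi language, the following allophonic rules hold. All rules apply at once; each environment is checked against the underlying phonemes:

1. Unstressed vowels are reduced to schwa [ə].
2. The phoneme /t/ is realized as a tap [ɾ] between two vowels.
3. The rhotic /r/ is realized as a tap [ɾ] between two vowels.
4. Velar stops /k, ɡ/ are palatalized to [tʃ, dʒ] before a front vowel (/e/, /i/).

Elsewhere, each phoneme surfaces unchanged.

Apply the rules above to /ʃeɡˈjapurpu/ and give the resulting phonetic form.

[ʃəɡˈjapərpə]

/ʃ/ (word-initial) is unaffected → [ʃ].
/e/ (between /ʃ/ and /ɡ/): in an unstressed syllable, so rule 1 applies → [ə].
/ɡ/ (between /e/ and /j/) is in the target of rule 4 but the environment (before a front vowel) is not met → [ɡ].
/j/ (between /ɡ/ and /a/): no rule targets it → [j].
/a/ (between /j/ and /p/) is in the target of rule 1 but the environment (in an unstressed syllable) is not met → [a].
/p/ (between /a/ and /u/) is unaffected → [p].
/u/ — between /p/ and /r/, in an unstressed syllable — surfaces as [ə] (rule 1).
/r/ — between /u/ and /p/; rule 3 does not apply here → [r].
/p/ — not in any rule's target class → [p].
/u/ — word-final, in an unstressed syllable — surfaces as [ə] (rule 1).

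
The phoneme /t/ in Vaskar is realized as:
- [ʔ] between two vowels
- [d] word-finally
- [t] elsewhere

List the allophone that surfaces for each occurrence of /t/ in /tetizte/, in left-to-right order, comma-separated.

Occurrence 1 (position 1): no conditioning environment matches → elsewhere allophone [t].
Occurrence 2 (position 3): between two vowels → [ʔ].
Occurrence 3 (position 6): no conditioning environment matches → elsewhere allophone [t].

[t], [ʔ], [t]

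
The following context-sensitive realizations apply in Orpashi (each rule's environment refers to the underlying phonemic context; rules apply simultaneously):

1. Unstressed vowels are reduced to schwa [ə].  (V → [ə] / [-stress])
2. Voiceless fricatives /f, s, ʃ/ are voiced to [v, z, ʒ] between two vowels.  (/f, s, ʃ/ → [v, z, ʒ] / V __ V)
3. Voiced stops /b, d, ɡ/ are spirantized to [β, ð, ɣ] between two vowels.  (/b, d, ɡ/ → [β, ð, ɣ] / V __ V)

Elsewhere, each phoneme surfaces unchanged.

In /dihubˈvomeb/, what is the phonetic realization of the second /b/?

/b/ (word-final) fails the environment for rule 3, so it stays [b].

[b]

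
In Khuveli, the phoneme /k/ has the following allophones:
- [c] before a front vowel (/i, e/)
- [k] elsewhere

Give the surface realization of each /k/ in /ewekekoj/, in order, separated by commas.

Occurrence 1 (position 4): before a front vowel → [c].
Occurrence 2 (position 6): no conditioning environment matches → elsewhere allophone [k].

[c], [k]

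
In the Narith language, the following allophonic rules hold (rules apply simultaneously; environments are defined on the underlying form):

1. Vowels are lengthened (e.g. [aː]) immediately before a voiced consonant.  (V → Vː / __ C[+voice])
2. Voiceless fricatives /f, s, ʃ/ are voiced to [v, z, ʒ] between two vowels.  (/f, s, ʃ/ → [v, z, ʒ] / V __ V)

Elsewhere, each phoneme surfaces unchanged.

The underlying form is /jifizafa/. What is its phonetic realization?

/j/ stays [j].
/i/ (between /j/ and /f/) is in the target of rule 1 but the environment (before a voiced consonant) is not met → [i].
Rule 2 applies to /f/ (between /i/ and /i/: between two vowels) → [v].
Rule 1 applies to /i/ (between /f/ and /z/: before a voiced consonant) → [iː].
/z/ — not in any rule's target class → [z].
/a/ (between /z/ and /f/) is in the target of rule 1 but the environment (before a voiced consonant) is not met → [a].
/f/ (between /a/ and /a/): between two vowels, so rule 2 applies → [v].
/a/ (word-final): rule 1 targets it, but not before a voiced consonant → unchanged [a].

[jiviːzava]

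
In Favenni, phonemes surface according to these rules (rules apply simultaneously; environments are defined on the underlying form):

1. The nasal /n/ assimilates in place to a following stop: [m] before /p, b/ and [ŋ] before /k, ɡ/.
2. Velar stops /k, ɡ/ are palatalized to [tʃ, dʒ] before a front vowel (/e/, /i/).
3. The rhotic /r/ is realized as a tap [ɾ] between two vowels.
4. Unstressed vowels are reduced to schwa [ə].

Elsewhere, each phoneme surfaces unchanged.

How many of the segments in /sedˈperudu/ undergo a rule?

4

Segments that undergo a rule: /e/ → [ə] (rule 4); /r/ → [ɾ] (rule 3); /u/ → [ə] (rule 4); /u/ → [ə] (rule 4).
All other segments surface unchanged.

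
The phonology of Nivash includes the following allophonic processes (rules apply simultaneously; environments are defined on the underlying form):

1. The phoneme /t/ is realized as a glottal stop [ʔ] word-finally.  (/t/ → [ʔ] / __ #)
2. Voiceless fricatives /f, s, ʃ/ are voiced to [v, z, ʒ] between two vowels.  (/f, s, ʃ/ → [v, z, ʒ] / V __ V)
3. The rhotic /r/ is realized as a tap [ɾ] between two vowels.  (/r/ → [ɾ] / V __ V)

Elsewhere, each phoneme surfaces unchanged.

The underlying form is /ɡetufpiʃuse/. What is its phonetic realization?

[ɡetufpiʒuze]

/ɡ/ — not in any rule's target class → [ɡ].
/e/ stays [e].
/t/ (between /e/ and /u/) is in the target of rule 1 but the environment (word-finally) is not met → [t].
/u/ — not in any rule's target class → [u].
/f/ (between /u/ and /p/): rule 2 targets it, but not between two vowels → unchanged [f].
/p/ (between /f/ and /i/) is unaffected → [p].
/i/ stays [i].
/ʃ/ (between /i/ and /u/) occurs between two vowels → [ʒ] by rule 2.
/u/ stays [u].
/s/ meets the environment for rule 2 (between two vowels) → [z].
/e/ stays [e].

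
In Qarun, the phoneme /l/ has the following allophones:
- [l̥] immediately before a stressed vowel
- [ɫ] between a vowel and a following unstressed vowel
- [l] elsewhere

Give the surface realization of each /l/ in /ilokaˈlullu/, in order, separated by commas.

[ɫ], [l̥], [l], [l]

Occurrence 1 (position 2): between a vowel and a following unstressed vowel → [ɫ].
Occurrence 2 (position 6): immediately before a stressed vowel → [l̥].
Occurrence 3 (position 8): no conditioning environment matches → elsewhere allophone [l].
Occurrence 4 (position 9): no conditioning environment matches → elsewhere allophone [l].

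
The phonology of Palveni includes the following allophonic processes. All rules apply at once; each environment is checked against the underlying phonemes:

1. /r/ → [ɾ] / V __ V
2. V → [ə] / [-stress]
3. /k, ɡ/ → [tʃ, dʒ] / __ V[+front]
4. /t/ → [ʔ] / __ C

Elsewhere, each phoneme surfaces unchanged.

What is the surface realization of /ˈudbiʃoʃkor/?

/u/ (word-initial) is in the target of rule 2 but the environment (in an unstressed syllable) is not met → [u].
/i/ — between /b/ and /ʃ/, in an unstressed syllable — surfaces as [ə] (rule 2).
/o/ meets the environment for rule 2 (in an unstressed syllable) → [ə].
/k/ — between /ʃ/ and /o/; rule 3 does not apply here → [k].
/o/ — between /k/ and /r/, in an unstressed syllable — surfaces as [ə] (rule 2).
/r/ (word-final): rule 1 targets it, but not between two vowels → unchanged [r].

[ˈudbəʃəʃkər]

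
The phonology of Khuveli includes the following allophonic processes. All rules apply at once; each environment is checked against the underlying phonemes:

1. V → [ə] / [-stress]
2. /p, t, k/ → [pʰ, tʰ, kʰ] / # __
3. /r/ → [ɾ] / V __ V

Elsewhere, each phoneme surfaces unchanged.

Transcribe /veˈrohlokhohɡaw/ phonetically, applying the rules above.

/e/ (between /v/ and /r/) occurs in an unstressed syllable → [ə] by rule 1.
Rule 3 applies to /r/ (between /e/ and /o/: between two vowels) → [ɾ].
/o/ (between /r/ and /h/) fails the environment for rule 1, so it stays [o].
/o/ — between /l/ and /k/, in an unstressed syllable — surfaces as [ə] (rule 1).
/k/ (between /o/ and /h/) fails the environment for rule 2, so it stays [k].
/o/ (between /h/ and /h/): in an unstressed syllable, so rule 1 applies → [ə].
/a/ meets the environment for rule 1 (in an unstressed syllable) → [ə].

[vəˈɾohləkhəhɡəw]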